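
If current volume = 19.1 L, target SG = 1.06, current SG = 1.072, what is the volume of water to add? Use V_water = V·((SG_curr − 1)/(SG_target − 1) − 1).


V_water = 19.1·((1.072 − 1)/(1.06 − 1) − 1)

3.8200 L


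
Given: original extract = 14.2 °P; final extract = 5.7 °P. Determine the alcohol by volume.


SG = 259/(259 − P);  ABV = (OG − FG)·131.25
OG = 259/(259 − 14.2) = 1.0580
FG = 259/(259 − 5.7) = 1.0225
ABV = (1.0580 − 1.0225)·131.25

4.6598 % ABV


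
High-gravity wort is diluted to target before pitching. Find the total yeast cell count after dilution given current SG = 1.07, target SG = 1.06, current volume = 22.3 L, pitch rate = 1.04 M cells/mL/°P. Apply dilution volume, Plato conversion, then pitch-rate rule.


V_w = V·((SG_c−1)/(SG_t−1)−1);  °P = 259 − 259/SG_t;  cells = rate·(V+V_w)·°P
V_w = 22.3·((1.07−1)/(1.06−1)−1) = 3.7167
V_final = 22.3 + 3.7167 = 26.0167
°P = 259 − 259/1.06 = 14.6604
cells = 1.04·26.0167·14.6604

396.6707 billion cells


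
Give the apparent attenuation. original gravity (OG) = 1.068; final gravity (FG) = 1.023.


AA = (OG − FG)/(OG − 1) · 100
AA = (1.068 − 1.023)/(1.068 − 1) · 100

66.1765 %


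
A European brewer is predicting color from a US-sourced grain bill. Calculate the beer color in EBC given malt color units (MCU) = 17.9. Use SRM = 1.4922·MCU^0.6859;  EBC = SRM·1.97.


SRM = 1.4922·17.9^0.6859 = 10.7934
EBC = 10.7934·1.97

21.2630 EBC


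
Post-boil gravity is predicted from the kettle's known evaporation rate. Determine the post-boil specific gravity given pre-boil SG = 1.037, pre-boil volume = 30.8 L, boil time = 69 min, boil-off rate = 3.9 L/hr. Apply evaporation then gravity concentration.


V_post = V_pre − rate·(t/60);  SG_post = 1 + (SG_pre−1)·V_pre/V_post
V_post = 30.8 − 3.9·(69/60) = 26.3150
SG_post = 1 + (1.037 − 1)·30.8/26.3150

1.0433


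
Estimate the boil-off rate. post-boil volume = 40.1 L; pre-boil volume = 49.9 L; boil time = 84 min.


rate = (V_pre − V_post) / (t_min/60)
rate = (49.9 − 40.1) / (84/60)

7.0000 L/hr


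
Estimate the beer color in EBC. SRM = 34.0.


EBC = SRM · 1.97
EBC = 34.0 · 1.97

66.9800 EBC


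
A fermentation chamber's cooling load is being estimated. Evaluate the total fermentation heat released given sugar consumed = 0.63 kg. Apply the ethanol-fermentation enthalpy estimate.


Q = m_sugar · 590 kJ/kg
Q = 0.63 · 590

371.7000 kJ


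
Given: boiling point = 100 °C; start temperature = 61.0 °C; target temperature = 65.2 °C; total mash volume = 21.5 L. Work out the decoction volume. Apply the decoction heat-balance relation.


V_dec = V_total·(T_target − T_start)/(T_boil − T_start)
V_dec = 21.5·(65.2 − 61.0)/(100 − 61.0)

2.3154 L


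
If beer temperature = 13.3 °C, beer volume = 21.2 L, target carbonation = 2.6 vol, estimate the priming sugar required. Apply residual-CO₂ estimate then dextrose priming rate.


residual = 14.695·(0.01821 + 0.09011·e^(−0.04·T));  sugar = (target − residual)·4.0·V
residual = 14.695·(0.01821 + 0.09011·e^(−0.04·13.3)) = 1.0454
sugar = (2.6 − 1.0454)·4.0·21.2

131.8259 g


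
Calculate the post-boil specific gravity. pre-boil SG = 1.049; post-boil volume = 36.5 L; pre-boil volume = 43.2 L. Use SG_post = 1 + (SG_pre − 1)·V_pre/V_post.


pts_pre = (1.049 − 1)·1000 = 49.0000
pts_post = 49.0000·43.2/36.5 = 57.9945
SG_post = 1 + 57.9945/1000

1.0580


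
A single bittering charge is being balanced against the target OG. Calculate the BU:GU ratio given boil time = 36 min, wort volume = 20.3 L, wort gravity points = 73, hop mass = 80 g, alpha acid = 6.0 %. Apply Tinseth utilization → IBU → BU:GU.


U = 1.65·0.000125^(GP/1000)·(1−e^(−0.04t))/4.15;  IBU = (α/100)·m·U·1000/V;  BU:GU = IBU/GP
U = 1.65·0.000125^(73/1000)·(1−e^(−0.04·36))/4.15 = 0.1574
IBU = (6.0/100)·80·0.1574·1000/20.3 = 37.2238
BU:GU = 37.2238/73

0.5099


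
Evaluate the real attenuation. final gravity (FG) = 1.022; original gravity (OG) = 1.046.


AA = (OG−FG)/(OG−1)·100;  RA = AA·0.8192
AA = (1.046 − 1.022)/(1.046 − 1)·100 = 52.1739
RA = 52.1739·0.8192

42.7409 %


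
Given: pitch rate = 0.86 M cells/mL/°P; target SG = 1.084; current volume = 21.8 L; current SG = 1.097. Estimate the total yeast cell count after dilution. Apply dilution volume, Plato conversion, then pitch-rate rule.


V_w = V·((SG_c−1)/(SG_t−1)−1);  °P = 259 − 259/SG_t;  cells = rate·(V+V_w)·°P
V_w = 21.8·((1.097−1)/(1.084−1)−1) = 3.3738
V_final = 21.8 + 3.3738 = 25.1738
°P = 259 − 259/1.084 = 20.0701
cells = 0.86·25.1738·20.0701

434.5074 billion cells


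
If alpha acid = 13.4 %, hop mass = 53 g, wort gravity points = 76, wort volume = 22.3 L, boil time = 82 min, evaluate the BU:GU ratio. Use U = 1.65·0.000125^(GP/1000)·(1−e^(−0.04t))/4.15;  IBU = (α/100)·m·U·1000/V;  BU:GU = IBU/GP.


U = 1.65·0.000125^(76/1000)·(1−e^(−0.04·82))/4.15 = 0.1933
IBU = (13.4/100)·53·0.1933·1000/22.3 = 61.5488
BU:GU = 61.5488/76

0.8099


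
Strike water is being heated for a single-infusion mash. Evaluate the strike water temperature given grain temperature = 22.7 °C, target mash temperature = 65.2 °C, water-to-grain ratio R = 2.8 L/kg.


T_strike = (0.41/R)·(T_mash − T_grain) + T_mash
T_strike = (0.41/2.8)·(65.2 − 22.7) + 65.2

71.4232 °C


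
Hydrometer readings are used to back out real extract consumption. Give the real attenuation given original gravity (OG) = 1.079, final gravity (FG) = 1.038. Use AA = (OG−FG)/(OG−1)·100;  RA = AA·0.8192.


AA = (1.079 − 1.038)/(1.079 − 1)·100 = 51.8987
RA = 51.8987·0.8192

42.5154 %


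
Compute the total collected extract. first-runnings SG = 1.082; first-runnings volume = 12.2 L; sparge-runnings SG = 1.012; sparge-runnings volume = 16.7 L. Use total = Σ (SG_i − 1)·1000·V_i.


first = (1.082 − 1)·1000·12.2 = 1000.4000
sparge = (1.012 − 1)·1000·16.7 = 200.4000
total = 1000.4000 + 200.4000

1200.8000 gravity·L


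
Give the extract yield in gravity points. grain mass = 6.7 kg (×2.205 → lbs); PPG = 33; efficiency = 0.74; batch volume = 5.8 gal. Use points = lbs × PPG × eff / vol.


lbs = 6.7 × 2.205 = 14.7735
points = 14.7735 × 33 × 0.74 / 5.8

62.2015 points


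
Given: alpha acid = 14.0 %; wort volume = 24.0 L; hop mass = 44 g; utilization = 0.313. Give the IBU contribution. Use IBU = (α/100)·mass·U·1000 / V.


IBU = (14.0/100)·44·0.313·1000 / 24.0

80.3367 IBU


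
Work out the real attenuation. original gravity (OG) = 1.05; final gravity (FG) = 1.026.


AA = (OG−FG)/(OG−1)·100;  RA = AA·0.8192
AA = (1.05 − 1.026)/(1.05 − 1)·100 = 48.0000
RA = 48.0000·0.8192

39.3216 %


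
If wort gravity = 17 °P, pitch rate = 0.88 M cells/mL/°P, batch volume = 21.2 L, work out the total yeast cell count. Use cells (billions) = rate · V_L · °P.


cells = 0.88 · 21.2 · 17

317.1520 billion cells


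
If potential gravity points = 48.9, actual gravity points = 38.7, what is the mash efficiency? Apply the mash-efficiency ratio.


efficiency = actual / potential × 100
efficiency = 38.7 / 48.9 × 100

79.1411 %


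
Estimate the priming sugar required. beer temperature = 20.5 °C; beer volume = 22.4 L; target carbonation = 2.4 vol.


residual = 14.695·(0.01821 + 0.09011·e^(−0.04·T));  sugar = (target − residual)·4.0·V
residual = 14.695·(0.01821 + 0.09011·e^(−0.04·20.5)) = 0.8508
sugar = (2.4 − 0.8508)·4.0·22.4

138.8083 g


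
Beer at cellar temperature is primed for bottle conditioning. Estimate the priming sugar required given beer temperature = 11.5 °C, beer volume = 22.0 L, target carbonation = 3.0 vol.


residual = 14.695·(0.01821 + 0.09011·e^(−0.04·T));  sugar = (target − residual)·4.0·V
residual = 14.695·(0.01821 + 0.09011·e^(−0.04·11.5)) = 1.1035
sugar = (3.0 − 1.1035)·4.0·22.0

166.8902 g


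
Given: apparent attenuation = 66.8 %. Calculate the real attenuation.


RA = AA · 0.8192
RA = 66.8 · 0.8192

54.7226 %


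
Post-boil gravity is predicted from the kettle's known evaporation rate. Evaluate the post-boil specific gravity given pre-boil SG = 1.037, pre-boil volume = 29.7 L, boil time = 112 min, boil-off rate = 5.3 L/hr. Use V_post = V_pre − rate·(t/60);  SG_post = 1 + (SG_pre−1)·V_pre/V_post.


V_post = 29.7 − 5.3·(112/60) = 19.8067
SG_post = 1 + (1.037 − 1)·29.7/19.8067

1.0555


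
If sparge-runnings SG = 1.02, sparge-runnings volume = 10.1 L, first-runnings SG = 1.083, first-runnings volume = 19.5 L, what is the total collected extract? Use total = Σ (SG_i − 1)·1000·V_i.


first = (1.083 − 1)·1000·19.5 = 1618.5000
sparge = (1.02 − 1)·1000·10.1 = 202.0000
total = 1618.5000 + 202.0000

1820.5000 gravity·L


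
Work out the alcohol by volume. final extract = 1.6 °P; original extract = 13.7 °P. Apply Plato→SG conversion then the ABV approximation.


SG = 259/(259 − P);  ABV = (OG − FG)·131.25
OG = 259/(259 − 13.7) = 1.0558
FG = 259/(259 − 1.6) = 1.0062
ABV = (1.0558 − 1.0062)·131.25

6.5145 % ABV


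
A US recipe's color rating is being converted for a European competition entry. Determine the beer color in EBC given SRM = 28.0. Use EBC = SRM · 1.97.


EBC = 28.0 · 1.97

55.1600 EBC


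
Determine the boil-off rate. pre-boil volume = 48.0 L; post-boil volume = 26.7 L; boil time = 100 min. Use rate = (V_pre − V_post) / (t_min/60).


rate = (48.0 − 26.7) / (100/60)

12.7800 L/hr


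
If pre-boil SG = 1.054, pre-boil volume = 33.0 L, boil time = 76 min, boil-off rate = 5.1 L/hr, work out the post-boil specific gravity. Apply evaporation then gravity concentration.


V_post = V_pre − rate·(t/60);  SG_post = 1 + (SG_pre−1)·V_pre/V_post
V_post = 33.0 − 5.1·(76/60) = 26.5400
SG_post = 1 + (1.054 − 1)·33.0/26.5400

1.0671


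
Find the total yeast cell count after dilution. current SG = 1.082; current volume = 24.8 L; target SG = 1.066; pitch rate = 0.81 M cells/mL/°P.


V_w = V·((SG_c−1)/(SG_t−1)−1);  °P = 259 − 259/SG_t;  cells = rate·(V+V_w)·°P
V_w = 24.8·((1.082−1)/(1.066−1)−1) = 6.0121
V_final = 24.8 + 6.0121 = 30.8121
°P = 259 − 259/1.066 = 16.0356
cells = 0.81·30.8121·16.0356

400.2148 billion cells


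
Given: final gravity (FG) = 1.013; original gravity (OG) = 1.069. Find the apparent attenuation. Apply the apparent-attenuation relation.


AA = (OG − FG)/(OG − 1) · 100
AA = (1.069 − 1.013)/(1.069 − 1) · 100

81.1594 %


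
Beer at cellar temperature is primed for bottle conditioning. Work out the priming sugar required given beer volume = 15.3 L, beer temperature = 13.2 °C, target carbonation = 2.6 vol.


residual = 14.695·(0.01821 + 0.09011·e^(−0.04·T));  sugar = (target − residual)·4.0·V
residual = 14.695·(0.01821 + 0.09011·e^(−0.04·13.2)) = 1.0486
sugar = (2.6 − 1.0486)·4.0·15.3

94.9477 g


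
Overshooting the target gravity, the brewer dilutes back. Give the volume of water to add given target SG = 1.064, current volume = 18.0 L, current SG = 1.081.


V_water = V·((SG_curr − 1)/(SG_target − 1) − 1)
V_water = 18.0·((1.081 − 1)/(1.064 − 1) − 1)

4.7812 L


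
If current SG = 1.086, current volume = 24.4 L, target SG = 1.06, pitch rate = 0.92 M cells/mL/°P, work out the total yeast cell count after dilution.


V_w = V·((SG_c−1)/(SG_t−1)−1);  °P = 259 − 259/SG_t;  cells = rate·(V+V_w)·°P
V_w = 24.4·((1.086−1)/(1.06−1)−1) = 10.5733
V_final = 24.4 + 10.5733 = 34.9733
°P = 259 − 259/1.06 = 14.6604
cells = 0.92·34.9733·14.6604

471.7045 billion cells


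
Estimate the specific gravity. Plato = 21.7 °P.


SG = 259/(259 − P)
SG = 259/(259 − 21.7)

1.0914


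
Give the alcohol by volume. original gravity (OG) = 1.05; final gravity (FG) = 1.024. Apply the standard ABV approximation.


ABV = (OG − FG) · 131.25
ABV = (1.05 − 1.024) · 131.25

3.4125 % ABV


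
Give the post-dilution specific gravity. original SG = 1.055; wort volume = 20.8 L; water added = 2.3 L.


SG_new = 1 + (SG_old − 1)·V_old/(V_old + V_water)
pts = (1.055 − 1)·1000·20.8/(20.8 + 2.3) = 49.5238
SG_new = 1 + 49.5238/1000

1.0495


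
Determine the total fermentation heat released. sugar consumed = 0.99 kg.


Q = m_sugar · 590 kJ/kg
Q = 0.99 · 590

584.1000 kJ


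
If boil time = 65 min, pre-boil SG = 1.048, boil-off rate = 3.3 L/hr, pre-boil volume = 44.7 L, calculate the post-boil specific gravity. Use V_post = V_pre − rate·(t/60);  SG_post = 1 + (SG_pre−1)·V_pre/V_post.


V_post = 44.7 − 3.3·(65/60) = 41.1250
SG_post = 1 + (1.048 − 1)·44.7/41.1250

1.0522


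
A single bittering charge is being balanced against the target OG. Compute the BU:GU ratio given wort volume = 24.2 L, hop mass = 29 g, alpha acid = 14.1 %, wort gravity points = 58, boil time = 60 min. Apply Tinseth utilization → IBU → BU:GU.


U = 1.65·0.000125^(GP/1000)·(1−e^(−0.04t))/4.15;  IBU = (α/100)·m·U·1000/V;  BU:GU = IBU/GP
U = 1.65·0.000125^(58/1000)·(1−e^(−0.04·60))/4.15 = 0.2147
IBU = (14.1/100)·29·0.2147·1000/24.2 = 36.2708
BU:GU = 36.2708/58

0.6254


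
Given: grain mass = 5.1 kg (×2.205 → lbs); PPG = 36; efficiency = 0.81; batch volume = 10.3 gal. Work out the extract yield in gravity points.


points = lbs × PPG × eff / vol
lbs = 5.1 × 2.205 = 11.2455
points = 11.2455 × 36 × 0.81 / 10.3

31.8368 points


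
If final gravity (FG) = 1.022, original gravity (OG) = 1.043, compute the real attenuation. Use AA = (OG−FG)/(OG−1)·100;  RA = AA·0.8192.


AA = (1.043 − 1.022)/(1.043 − 1)·100 = 48.8372
RA = 48.8372·0.8192

40.0074 %


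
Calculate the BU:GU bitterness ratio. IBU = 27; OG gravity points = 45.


BU:GU = IBU / OG_points
BU:GU = 27 / 45

0.6000


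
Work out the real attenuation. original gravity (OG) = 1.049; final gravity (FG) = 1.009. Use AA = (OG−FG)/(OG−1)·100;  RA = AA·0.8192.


AA = (1.049 − 1.009)/(1.049 − 1)·100 = 81.6327
RA = 81.6327·0.8192

66.8735 %


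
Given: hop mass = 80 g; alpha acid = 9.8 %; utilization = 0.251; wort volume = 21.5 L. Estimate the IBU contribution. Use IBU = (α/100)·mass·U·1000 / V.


IBU = (9.8/100)·80·0.251·1000 / 21.5

91.5274 IBU


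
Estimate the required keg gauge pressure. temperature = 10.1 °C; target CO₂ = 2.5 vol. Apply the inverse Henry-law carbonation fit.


psi = vols/(0.01821 + 0.09011·e^(−0.04·T)) − 14.695
psi = 2.5/(0.01821 + 0.09011·e^(−0.04·10.1)) − 14.695

17.2044 psi


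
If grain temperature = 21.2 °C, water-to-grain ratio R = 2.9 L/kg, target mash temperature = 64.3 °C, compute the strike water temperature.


T_strike = (0.41/R)·(T_mash − T_grain) + T_mash
T_strike = (0.41/2.9)·(64.3 − 21.2) + 64.3

70.3934 °C


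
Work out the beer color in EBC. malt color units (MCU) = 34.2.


SRM = 1.4922·MCU^0.6859;  EBC = SRM·1.97
SRM = 1.4922·34.2^0.6859 = 16.8273
EBC = 16.8273·1.97

33.1499 EBC


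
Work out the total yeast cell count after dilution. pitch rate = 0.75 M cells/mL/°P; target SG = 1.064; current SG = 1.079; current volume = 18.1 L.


V_w = V·((SG_c−1)/(SG_t−1)−1);  °P = 259 − 259/SG_t;  cells = rate·(V+V_w)·°P
V_w = 18.1·((1.079−1)/(1.064−1)−1) = 4.2422
V_final = 18.1 + 4.2422 = 22.3422
°P = 259 − 259/1.064 = 15.5789
cells = 0.75·22.3422·15.5789

261.0508 billion cells


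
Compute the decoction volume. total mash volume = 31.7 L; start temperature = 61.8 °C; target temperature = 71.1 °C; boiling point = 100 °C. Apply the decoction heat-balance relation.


V_dec = V_total·(T_target − T_start)/(T_boil − T_start)
V_dec = 31.7·(71.1 − 61.8)/(100 − 61.8)

7.7175 L


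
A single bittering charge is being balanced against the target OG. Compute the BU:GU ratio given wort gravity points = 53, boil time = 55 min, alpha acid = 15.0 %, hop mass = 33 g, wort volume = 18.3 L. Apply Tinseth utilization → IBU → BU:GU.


U = 1.65·0.000125^(GP/1000)·(1−e^(−0.04t))/4.15;  IBU = (α/100)·m·U·1000/V;  BU:GU = IBU/GP
U = 1.65·0.000125^(53/1000)·(1−e^(−0.04·55))/4.15 = 0.2196
IBU = (15.0/100)·33·0.2196·1000/18.3 = 59.3915
BU:GU = 59.3915/53

1.1206


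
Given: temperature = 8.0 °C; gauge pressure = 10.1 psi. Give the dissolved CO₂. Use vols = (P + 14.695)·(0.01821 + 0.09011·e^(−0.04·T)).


vols = (10.1 + 14.695)·(0.01821 + 0.09011·e^(−0.04·8.0))

2.0739 volumes


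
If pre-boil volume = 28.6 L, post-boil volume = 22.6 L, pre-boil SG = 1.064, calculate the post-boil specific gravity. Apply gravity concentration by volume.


SG_post = 1 + (SG_pre − 1)·V_pre/V_post
pts_pre = (1.064 − 1)·1000 = 64.0000
pts_post = 64.0000·28.6/22.6 = 80.9912
SG_post = 1 + 80.9912/1000

1.0810


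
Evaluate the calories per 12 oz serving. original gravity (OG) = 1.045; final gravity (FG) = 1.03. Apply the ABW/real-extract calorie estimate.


ABW = (OG−FG)·131.25·0.79/FG;  °P = 259 − 259/SG (for OG→OE and FG→AE);  RE = 0.1808·OE + 0.8192·AE;  Cal = (6.9·ABW + 4·(RE−0.1))·FG·3.55
ABW = (1.045 − 1.03)·131.25·0.79/1.03 = 1.5100
OE = 259 − 259/1.045 = 11.1531 °P
AE = 259 − 259/1.03 = 7.5437 °P
RE = 0.1808·11.1531 + 0.8192·7.5437 = 8.1963 °P
Cal = (6.9·1.5100 + 4·(8.1963−0.1))·1.03·3.55

156.5135 kcal


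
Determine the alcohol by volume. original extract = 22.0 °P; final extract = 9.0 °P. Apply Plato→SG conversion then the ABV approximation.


SG = 259/(259 − P);  ABV = (OG − FG)·131.25
OG = 259/(259 − 22.0) = 1.0928
FG = 259/(259 − 9.0) = 1.0360
ABV = (1.0928 − 1.0360)·131.25

7.4585 % ABV


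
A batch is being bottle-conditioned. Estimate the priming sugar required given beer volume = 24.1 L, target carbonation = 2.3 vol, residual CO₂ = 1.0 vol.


sugar = (target − residual)·4.0·V
sugar = (2.3 − 1.0)·4.0·24.1

125.3200 g


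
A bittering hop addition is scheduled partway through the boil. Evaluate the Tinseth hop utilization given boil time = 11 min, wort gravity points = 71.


U = 1.65·0.000125^(GP/1000) · (1 − e^(−0.04·t))/4.15
bigness = 1.65·0.000125^(71/1000) = 0.8717
boil_factor = (1 − e^(−0.04·11))/4.15 = 0.0858
U = 0.8717 · 0.0858

0.0748


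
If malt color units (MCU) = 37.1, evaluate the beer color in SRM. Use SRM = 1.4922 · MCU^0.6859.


SRM = 1.4922 · 37.1^0.6859

17.7935 SRM


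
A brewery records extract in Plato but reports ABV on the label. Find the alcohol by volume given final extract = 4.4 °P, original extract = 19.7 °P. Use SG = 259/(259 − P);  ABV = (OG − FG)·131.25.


OG = 259/(259 − 19.7) = 1.0823
FG = 259/(259 − 4.4) = 1.0173
ABV = (1.0823 − 1.0173)·131.25

8.5367 % ABV


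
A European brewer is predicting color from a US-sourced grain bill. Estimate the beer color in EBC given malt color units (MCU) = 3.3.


SRM = 1.4922·MCU^0.6859;  EBC = SRM·1.97
SRM = 1.4922·3.3^0.6859 = 3.3844
EBC = 3.3844·1.97

6.6672 EBC


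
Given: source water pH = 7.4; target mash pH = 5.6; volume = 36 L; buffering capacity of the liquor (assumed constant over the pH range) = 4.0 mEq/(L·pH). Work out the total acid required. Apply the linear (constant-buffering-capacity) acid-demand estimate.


acid = buffering capacity · (pH_source − pH_target) · V
acid = 4.0 · (7.4 − 5.6) · 36

259.2000 mEq


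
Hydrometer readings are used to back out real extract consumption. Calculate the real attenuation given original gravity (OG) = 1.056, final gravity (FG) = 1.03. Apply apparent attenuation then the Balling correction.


AA = (OG−FG)/(OG−1)·100;  RA = AA·0.8192
AA = (1.056 − 1.03)/(1.056 − 1)·100 = 46.4286
RA = 46.4286·0.8192

38.0343 %


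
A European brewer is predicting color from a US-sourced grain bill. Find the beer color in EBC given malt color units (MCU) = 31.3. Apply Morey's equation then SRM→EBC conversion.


SRM = 1.4922·MCU^0.6859;  EBC = SRM·1.97
SRM = 1.4922·31.3^0.6859 = 15.8351
EBC = 15.8351·1.97

31.1952 EBC


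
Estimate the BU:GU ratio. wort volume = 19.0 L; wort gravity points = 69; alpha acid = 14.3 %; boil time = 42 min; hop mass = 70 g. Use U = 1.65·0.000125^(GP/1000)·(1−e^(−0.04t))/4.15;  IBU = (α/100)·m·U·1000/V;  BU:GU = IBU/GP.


U = 1.65·0.000125^(69/1000)·(1−e^(−0.04·42))/4.15 = 0.1740
IBU = (14.3/100)·70·0.1740·1000/19.0 = 91.6702
BU:GU = 91.6702/69

1.3286


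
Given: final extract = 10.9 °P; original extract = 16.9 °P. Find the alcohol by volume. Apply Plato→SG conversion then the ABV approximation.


SG = 259/(259 − P);  ABV = (OG − FG)·131.25
OG = 259/(259 − 16.9) = 1.0698
FG = 259/(259 − 10.9) = 1.0439
ABV = (1.0698 − 1.0439)·131.25

3.3957 % ABV


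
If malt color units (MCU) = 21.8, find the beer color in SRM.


SRM = 1.4922 · MCU^0.6859
SRM = 1.4922 · 21.8^0.6859

12.3559 SRM


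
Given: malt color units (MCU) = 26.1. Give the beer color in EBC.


SRM = 1.4922·MCU^0.6859;  EBC = SRM·1.97
SRM = 1.4922·26.1^0.6859 = 13.9798
EBC = 13.9798·1.97

27.5402 EBC


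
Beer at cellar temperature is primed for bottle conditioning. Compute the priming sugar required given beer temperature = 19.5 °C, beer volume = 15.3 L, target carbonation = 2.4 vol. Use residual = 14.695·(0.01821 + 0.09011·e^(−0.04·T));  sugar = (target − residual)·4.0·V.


residual = 14.695·(0.01821 + 0.09011·e^(−0.04·19.5)) = 0.8746
sugar = (2.4 − 0.8746)·4.0·15.3

93.3544 g


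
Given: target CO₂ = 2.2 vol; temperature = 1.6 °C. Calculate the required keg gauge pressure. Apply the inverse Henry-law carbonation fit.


psi = vols/(0.01821 + 0.09011·e^(−0.04·T)) − 14.695
psi = 2.2/(0.01821 + 0.09011·e^(−0.04·1.6)) − 14.695

6.7196 psi


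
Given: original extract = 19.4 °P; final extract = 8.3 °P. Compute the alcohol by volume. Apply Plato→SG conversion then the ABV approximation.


SG = 259/(259 − P);  ABV = (OG − FG)·131.25
OG = 259/(259 − 19.4) = 1.0810
FG = 259/(259 − 8.3) = 1.0331
ABV = (1.0810 − 1.0331)·131.25

6.2818 % ABV


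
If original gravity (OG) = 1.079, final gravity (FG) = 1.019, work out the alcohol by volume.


ABV = (OG − FG) · 131.25
ABV = (1.079 − 1.019) · 131.25

7.8750 % ABV


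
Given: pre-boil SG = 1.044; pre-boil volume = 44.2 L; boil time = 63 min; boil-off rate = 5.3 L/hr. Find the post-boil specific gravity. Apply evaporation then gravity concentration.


V_post = V_pre − rate·(t/60);  SG_post = 1 + (SG_pre−1)·V_pre/V_post
V_post = 44.2 − 5.3·(63/60) = 38.6350
SG_post = 1 + (1.044 − 1)·44.2/38.6350

1.0503


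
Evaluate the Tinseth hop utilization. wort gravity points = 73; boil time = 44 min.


U = 1.65·0.000125^(GP/1000) · (1 − e^(−0.04·t))/4.15
bigness = 1.65·0.000125^(73/1000) = 0.8562
boil_factor = (1 − e^(−0.04·44))/4.15 = 0.1995
U = 0.8562 · 0.1995

0.1708


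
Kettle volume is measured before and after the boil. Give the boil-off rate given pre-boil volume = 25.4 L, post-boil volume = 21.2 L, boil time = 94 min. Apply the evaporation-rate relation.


rate = (V_pre − V_post) / (t_min/60)
rate = (25.4 − 21.2) / (94/60)

2.6809 L/hr


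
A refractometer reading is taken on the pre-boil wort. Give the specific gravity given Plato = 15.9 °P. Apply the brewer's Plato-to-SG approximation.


SG = 259/(259 − P)
SG = 259/(259 − 15.9)

1.0654


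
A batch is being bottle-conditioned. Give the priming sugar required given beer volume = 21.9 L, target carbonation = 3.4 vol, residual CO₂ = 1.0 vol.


sugar = (target − residual)·4.0·V
sugar = (3.4 − 1.0)·4.0·21.9

210.2400 g


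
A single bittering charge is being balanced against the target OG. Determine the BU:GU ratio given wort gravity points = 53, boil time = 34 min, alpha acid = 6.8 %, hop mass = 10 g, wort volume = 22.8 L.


U = 1.65·0.000125^(GP/1000)·(1−e^(−0.04t))/4.15;  IBU = (α/100)·m·U·1000/V;  BU:GU = IBU/GP
U = 1.65·0.000125^(53/1000)·(1−e^(−0.04·34))/4.15 = 0.1836
IBU = (6.8/100)·10·0.1836·1000/22.8 = 5.4744
BU:GU = 5.4744/53

0.1033


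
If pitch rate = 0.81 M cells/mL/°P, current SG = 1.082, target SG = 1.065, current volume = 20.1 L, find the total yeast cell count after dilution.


V_w = V·((SG_c−1)/(SG_t−1)−1);  °P = 259 − 259/SG_t;  cells = rate·(V+V_w)·°P
V_w = 20.1·((1.082−1)/(1.065−1)−1) = 5.2569
V_final = 20.1 + 5.2569 = 25.3569
°P = 259 − 259/1.065 = 15.8075
cells = 0.81·25.3569·15.8075

324.6722 billion cells


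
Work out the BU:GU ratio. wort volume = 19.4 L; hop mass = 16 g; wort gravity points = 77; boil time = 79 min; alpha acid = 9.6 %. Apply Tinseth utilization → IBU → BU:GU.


U = 1.65·0.000125^(GP/1000)·(1−e^(−0.04t))/4.15;  IBU = (α/100)·m·U·1000/V;  BU:GU = IBU/GP
U = 1.65·0.000125^(77/1000)·(1−e^(−0.04·79))/4.15 = 0.1906
IBU = (9.6/100)·16·0.1906·1000/19.4 = 15.0890
BU:GU = 15.0890/77

0.1960


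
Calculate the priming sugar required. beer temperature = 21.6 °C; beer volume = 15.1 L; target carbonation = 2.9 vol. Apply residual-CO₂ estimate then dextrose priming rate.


residual = 14.695·(0.01821 + 0.09011·e^(−0.04·T));  sugar = (target − residual)·4.0·V
residual = 14.695·(0.01821 + 0.09011·e^(−0.04·21.6)) = 0.8257
sugar = (2.9 − 0.8257)·4.0·15.1

125.2880 g


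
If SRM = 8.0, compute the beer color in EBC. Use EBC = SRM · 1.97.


EBC = 8.0 · 1.97

15.7600 EBC


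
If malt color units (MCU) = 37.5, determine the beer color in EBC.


SRM = 1.4922·MCU^0.6859;  EBC = SRM·1.97
SRM = 1.4922·37.5^0.6859 = 17.9248
EBC = 17.9248·1.97

35.3119 EBC


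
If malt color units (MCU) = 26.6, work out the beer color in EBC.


SRM = 1.4922·MCU^0.6859;  EBC = SRM·1.97
SRM = 1.4922·26.6^0.6859 = 14.1629
EBC = 14.1629·1.97

27.9010 EBC


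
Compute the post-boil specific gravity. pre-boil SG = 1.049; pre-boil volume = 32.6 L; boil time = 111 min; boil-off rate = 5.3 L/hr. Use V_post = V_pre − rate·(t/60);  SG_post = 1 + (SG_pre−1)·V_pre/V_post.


V_post = 32.6 − 5.3·(111/60) = 22.7950
SG_post = 1 + (1.049 − 1)·32.6/22.7950

1.0701


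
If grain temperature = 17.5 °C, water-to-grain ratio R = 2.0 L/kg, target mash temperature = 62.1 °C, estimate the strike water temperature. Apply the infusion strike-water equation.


T_strike = (0.41/R)·(T_mash − T_grain) + T_mash
T_strike = (0.41/2.0)·(62.1 − 17.5) + 62.1

71.2430 °C


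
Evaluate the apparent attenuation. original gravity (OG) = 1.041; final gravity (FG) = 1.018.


AA = (OG − FG)/(OG − 1) · 100
AA = (1.041 − 1.018)/(1.041 − 1) · 100

56.0976 %


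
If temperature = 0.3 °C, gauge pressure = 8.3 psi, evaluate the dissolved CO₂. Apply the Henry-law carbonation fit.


vols = (P + 14.695)·(0.01821 + 0.09011·e^(−0.04·T))
vols = (8.3 + 14.695)·(0.01821 + 0.09011·e^(−0.04·0.3))

2.4661 volumes


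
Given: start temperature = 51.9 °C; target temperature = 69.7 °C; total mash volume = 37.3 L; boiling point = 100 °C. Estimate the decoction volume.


V_dec = V_total·(T_target − T_start)/(T_boil − T_start)
V_dec = 37.3·(69.7 − 51.9)/(100 − 51.9)

13.8033 L


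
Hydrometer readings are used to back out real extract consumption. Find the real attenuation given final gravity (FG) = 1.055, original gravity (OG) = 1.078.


AA = (OG−FG)/(OG−1)·100;  RA = AA·0.8192
AA = (1.078 − 1.055)/(1.078 − 1)·100 = 29.4872
RA = 29.4872·0.8192

24.1559 %


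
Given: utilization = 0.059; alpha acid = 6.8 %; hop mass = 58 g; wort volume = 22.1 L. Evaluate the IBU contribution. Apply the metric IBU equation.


IBU = (α/100)·mass·U·1000 / V
IBU = (6.8/100)·58·0.059·1000 / 22.1

10.5292 IBU


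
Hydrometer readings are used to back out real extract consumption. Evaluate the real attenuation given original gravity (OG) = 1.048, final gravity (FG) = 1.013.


AA = (OG−FG)/(OG−1)·100;  RA = AA·0.8192
AA = (1.048 − 1.013)/(1.048 − 1)·100 = 72.9167
RA = 72.9167·0.8192

59.7333 %


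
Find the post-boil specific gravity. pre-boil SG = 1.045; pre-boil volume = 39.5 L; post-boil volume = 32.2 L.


SG_post = 1 + (SG_pre − 1)·V_pre/V_post
pts_pre = (1.045 − 1)·1000 = 45.0000
pts_post = 45.0000·39.5/32.2 = 55.2019
SG_post = 1 + 55.2019/1000

1.0552


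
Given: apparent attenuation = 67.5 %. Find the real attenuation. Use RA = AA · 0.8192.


RA = 67.5 · 0.8192

55.2960 %


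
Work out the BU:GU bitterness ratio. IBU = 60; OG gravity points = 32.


BU:GU = IBU / OG_points
BU:GU = 60 / 32

1.8750


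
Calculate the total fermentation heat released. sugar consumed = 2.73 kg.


Q = m_sugar · 590 kJ/kg
Q = 2.73 · 590

1610.7000 kJ


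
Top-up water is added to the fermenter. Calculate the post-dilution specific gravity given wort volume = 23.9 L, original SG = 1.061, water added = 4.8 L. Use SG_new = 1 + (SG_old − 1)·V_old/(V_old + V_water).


pts = (1.061 − 1)·1000·23.9/(23.9 + 4.8) = 50.7979
SG_new = 1 + 50.7979/1000

1.0508


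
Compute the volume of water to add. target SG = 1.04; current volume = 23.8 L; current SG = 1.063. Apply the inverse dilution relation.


V_water = V·((SG_curr − 1)/(SG_target − 1) − 1)
V_water = 23.8·((1.063 − 1)/(1.04 − 1) − 1)

13.6850 L


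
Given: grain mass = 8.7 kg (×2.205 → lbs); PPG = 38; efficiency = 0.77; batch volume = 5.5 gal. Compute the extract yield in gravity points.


points = lbs × PPG × eff / vol
lbs = 8.7 × 2.205 = 19.1835
points = 19.1835 × 38 × 0.77 / 5.5

102.0562 points


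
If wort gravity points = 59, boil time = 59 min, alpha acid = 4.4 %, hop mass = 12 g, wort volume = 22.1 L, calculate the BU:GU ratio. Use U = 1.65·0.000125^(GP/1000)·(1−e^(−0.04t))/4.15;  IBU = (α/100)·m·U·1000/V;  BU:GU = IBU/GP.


U = 1.65·0.000125^(59/1000)·(1−e^(−0.04·59))/4.15 = 0.2119
IBU = (4.4/100)·12·0.2119·1000/22.1 = 5.0620
BU:GU = 5.0620/59

0.0858


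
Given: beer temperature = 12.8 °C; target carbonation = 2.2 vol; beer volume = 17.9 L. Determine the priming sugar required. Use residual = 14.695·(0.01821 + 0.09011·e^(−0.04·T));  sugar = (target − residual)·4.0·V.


residual = 14.695·(0.01821 + 0.09011·e^(−0.04·12.8)) = 1.0612
sugar = (2.2 − 1.0612)·4.0·17.9

81.5407 g


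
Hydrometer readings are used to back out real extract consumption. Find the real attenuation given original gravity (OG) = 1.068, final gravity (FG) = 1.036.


AA = (OG−FG)/(OG−1)·100;  RA = AA·0.8192
AA = (1.068 − 1.036)/(1.068 − 1)·100 = 47.0588
RA = 47.0588·0.8192

38.5506 %


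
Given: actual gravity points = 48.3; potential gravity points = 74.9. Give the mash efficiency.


efficiency = actual / potential × 100
efficiency = 48.3 / 74.9 × 100

64.4860 %


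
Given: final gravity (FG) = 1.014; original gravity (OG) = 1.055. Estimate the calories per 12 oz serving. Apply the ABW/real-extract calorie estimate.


ABW = (OG−FG)·131.25·0.79/FG;  °P = 259 − 259/SG (for OG→OE and FG→AE);  RE = 0.1808·OE + 0.8192·AE;  Cal = (6.9·ABW + 4·(RE−0.1))·FG·3.55
ABW = (1.055 − 1.014)·131.25·0.79/1.014 = 4.1925
OE = 259 − 259/1.055 = 13.5024 °P
AE = 259 − 259/1.014 = 3.5759 °P
RE = 0.1808·13.5024 + 0.8192·3.5759 = 5.3706 °P
Cal = (6.9·4.1925 + 4·(5.3706−0.1))·1.014·3.55

180.0237 kcal


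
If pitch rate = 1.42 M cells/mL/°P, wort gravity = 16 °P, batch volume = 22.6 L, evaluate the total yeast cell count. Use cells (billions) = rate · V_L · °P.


cells = 1.42 · 22.6 · 16

513.4720 billion cells


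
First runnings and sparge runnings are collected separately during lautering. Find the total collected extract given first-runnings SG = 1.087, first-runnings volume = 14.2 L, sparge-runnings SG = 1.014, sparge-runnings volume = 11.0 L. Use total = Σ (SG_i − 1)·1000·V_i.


first = (1.087 − 1)·1000·14.2 = 1235.4000
sparge = (1.014 − 1)·1000·11.0 = 154.0000
total = 1235.4000 + 154.0000

1389.4000 gravity·L


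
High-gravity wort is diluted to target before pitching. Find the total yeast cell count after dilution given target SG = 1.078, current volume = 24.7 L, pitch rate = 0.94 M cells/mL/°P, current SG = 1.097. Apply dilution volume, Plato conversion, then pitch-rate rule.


V_w = V·((SG_c−1)/(SG_t−1)−1);  °P = 259 − 259/SG_t;  cells = rate·(V+V_w)·°P
V_w = 24.7·((1.097−1)/(1.078−1)−1) = 6.0167
V_final = 24.7 + 6.0167 = 30.7167
°P = 259 − 259/1.078 = 18.7403
cells = 0.94·30.7167·18.7403

541.1000 billion cells


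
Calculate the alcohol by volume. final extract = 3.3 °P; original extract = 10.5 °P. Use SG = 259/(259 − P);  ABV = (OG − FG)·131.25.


OG = 259/(259 − 10.5) = 1.0423
FG = 259/(259 − 3.3) = 1.0129
ABV = (1.0423 − 1.0129)·131.25

3.8519 % ABV


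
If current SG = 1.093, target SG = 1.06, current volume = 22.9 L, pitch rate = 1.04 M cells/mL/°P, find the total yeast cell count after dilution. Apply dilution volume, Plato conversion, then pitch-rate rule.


V_w = V·((SG_c−1)/(SG_t−1)−1);  °P = 259 − 259/SG_t;  cells = rate·(V+V_w)·°P
V_w = 22.9·((1.093−1)/(1.06−1)−1) = 12.5950
V_final = 22.9 + 12.5950 = 35.4950
°P = 259 − 259/1.06 = 14.6604
cells = 1.04·35.4950·14.6604

541.1849 billion cells


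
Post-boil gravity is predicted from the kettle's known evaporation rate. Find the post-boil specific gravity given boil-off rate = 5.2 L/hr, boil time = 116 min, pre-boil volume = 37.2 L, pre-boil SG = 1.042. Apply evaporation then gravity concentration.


V_post = V_pre − rate·(t/60);  SG_post = 1 + (SG_pre−1)·V_pre/V_post
V_post = 37.2 − 5.2·(116/60) = 27.1467
SG_post = 1 + (1.042 − 1)·37.2/27.1467

1.0576


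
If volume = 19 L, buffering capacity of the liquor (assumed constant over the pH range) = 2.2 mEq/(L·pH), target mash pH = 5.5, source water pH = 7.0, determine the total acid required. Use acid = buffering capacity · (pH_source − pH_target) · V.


acid = 2.2 · (7.0 − 5.5) · 19

62.7000 mEq


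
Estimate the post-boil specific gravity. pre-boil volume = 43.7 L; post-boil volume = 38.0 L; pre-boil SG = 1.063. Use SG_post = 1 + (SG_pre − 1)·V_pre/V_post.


pts_pre = (1.063 − 1)·1000 = 63.0000
pts_post = 63.0000·43.7/38.0 = 72.4500
SG_post = 1 + 72.4500/1000

1.0724


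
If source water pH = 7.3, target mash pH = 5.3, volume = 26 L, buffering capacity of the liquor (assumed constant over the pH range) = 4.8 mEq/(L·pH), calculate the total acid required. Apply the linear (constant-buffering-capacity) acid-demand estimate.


acid = buffering capacity · (pH_source − pH_target) · V
acid = 4.8 · (7.3 − 5.3) · 26

249.6000 mEq


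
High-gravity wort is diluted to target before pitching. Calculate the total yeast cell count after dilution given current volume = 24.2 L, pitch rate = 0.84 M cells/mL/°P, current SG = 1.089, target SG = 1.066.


V_w = V·((SG_c−1)/(SG_t−1)−1);  °P = 259 − 259/SG_t;  cells = rate·(V+V_w)·°P
V_w = 24.2·((1.089−1)/(1.066−1)−1) = 8.4333
V_final = 24.2 + 8.4333 = 32.6333
°P = 259 − 259/1.066 = 16.0356
cells = 0.84·32.6333·16.0356

439.5692 billion cells


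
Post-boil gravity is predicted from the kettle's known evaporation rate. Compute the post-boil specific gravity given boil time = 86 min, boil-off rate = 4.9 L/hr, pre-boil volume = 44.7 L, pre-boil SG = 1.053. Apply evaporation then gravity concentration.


V_post = V_pre − rate·(t/60);  SG_post = 1 + (SG_pre−1)·V_pre/V_post
V_post = 44.7 − 4.9·(86/60) = 37.6767
SG_post = 1 + (1.053 − 1)·44.7/37.6767

1.0629


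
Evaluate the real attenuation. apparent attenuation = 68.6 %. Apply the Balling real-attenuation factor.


RA = AA · 0.8192
RA = 68.6 · 0.8192

56.1971 %


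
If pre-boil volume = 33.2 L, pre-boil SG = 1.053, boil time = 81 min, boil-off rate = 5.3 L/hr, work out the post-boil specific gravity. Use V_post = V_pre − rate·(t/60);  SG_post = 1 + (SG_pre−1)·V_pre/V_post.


V_post = 33.2 − 5.3·(81/60) = 26.0450
SG_post = 1 + (1.053 − 1)·33.2/26.0450

1.0676


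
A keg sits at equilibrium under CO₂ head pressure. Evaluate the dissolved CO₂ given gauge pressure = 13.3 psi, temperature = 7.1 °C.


vols = (P + 14.695)·(0.01821 + 0.09011·e^(−0.04·T))
vols = (13.3 + 14.695)·(0.01821 + 0.09011·e^(−0.04·7.1))

2.4087 volumes


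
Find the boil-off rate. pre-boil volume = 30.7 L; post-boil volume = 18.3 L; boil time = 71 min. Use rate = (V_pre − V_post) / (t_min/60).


rate = (30.7 − 18.3) / (71/60)

10.4789 L/hr


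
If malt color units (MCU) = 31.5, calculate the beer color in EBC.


SRM = 1.4922·MCU^0.6859;  EBC = SRM·1.97
SRM = 1.4922·31.5^0.6859 = 15.9044
EBC = 15.9044·1.97

31.3317 EBC


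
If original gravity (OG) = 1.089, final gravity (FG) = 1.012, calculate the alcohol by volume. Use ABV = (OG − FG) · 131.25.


ABV = (1.089 − 1.012) · 131.25

10.1062 % ABV


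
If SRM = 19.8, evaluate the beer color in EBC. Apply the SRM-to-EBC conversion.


EBC = SRM · 1.97
EBC = 19.8 · 1.97

39.0060 EBC


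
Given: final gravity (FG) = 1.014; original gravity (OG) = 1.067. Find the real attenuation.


AA = (OG−FG)/(OG−1)·100;  RA = AA·0.8192
AA = (1.067 − 1.014)/(1.067 − 1)·100 = 79.1045
RA = 79.1045·0.8192

64.8024 %


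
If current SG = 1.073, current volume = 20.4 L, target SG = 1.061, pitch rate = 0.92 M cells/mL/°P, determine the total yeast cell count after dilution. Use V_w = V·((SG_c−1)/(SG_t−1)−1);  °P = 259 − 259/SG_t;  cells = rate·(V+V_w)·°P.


V_w = 20.4·((1.073−1)/(1.061−1)−1) = 4.0131
V_final = 20.4 + 4.0131 = 24.4131
°P = 259 − 259/1.061 = 14.8907
cells = 0.92·24.4131·14.8907

334.4454 billion cells


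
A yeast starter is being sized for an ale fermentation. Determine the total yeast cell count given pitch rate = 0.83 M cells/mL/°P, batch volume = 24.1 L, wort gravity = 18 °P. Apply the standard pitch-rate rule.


cells (billions) = rate · V_L · °P
cells = 0.83 · 24.1 · 18

360.0540 billion cells


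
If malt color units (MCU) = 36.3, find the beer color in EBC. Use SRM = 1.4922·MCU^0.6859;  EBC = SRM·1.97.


SRM = 1.4922·36.3^0.6859 = 17.5294
EBC = 17.5294·1.97

34.5329 EBC


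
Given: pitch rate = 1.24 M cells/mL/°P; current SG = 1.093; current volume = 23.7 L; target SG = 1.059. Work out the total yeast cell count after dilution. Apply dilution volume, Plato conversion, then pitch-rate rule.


V_w = V·((SG_c−1)/(SG_t−1)−1);  °P = 259 − 259/SG_t;  cells = rate·(V+V_w)·°P
V_w = 23.7·((1.093−1)/(1.059−1)−1) = 13.6576
V_final = 23.7 + 13.6576 = 37.3576
°P = 259 − 259/1.059 = 14.4297
cells = 1.24·37.3576·14.4297

668.4313 billion cells


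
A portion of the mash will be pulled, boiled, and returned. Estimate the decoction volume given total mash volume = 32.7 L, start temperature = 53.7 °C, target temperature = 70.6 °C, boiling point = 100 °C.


V_dec = V_total·(T_target − T_start)/(T_boil − T_start)
V_dec = 32.7·(70.6 − 53.7)/(100 − 53.7)

11.9359 L


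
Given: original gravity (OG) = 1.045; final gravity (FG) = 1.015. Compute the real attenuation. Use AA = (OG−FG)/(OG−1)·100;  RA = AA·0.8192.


AA = (1.045 − 1.015)/(1.045 − 1)·100 = 66.6667
RA = 66.6667·0.8192

54.6133 %


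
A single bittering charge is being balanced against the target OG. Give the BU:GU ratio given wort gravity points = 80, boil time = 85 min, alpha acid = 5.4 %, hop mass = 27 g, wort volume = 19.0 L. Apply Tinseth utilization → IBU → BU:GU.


U = 1.65·0.000125^(GP/1000)·(1−e^(−0.04t))/4.15;  IBU = (α/100)·m·U·1000/V;  BU:GU = IBU/GP
U = 1.65·0.000125^(80/1000)·(1−e^(−0.04·85))/4.15 = 0.1873
IBU = (5.4/100)·27·0.1873·1000/19.0 = 14.3698
BU:GU = 14.3698/80

0.1796
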